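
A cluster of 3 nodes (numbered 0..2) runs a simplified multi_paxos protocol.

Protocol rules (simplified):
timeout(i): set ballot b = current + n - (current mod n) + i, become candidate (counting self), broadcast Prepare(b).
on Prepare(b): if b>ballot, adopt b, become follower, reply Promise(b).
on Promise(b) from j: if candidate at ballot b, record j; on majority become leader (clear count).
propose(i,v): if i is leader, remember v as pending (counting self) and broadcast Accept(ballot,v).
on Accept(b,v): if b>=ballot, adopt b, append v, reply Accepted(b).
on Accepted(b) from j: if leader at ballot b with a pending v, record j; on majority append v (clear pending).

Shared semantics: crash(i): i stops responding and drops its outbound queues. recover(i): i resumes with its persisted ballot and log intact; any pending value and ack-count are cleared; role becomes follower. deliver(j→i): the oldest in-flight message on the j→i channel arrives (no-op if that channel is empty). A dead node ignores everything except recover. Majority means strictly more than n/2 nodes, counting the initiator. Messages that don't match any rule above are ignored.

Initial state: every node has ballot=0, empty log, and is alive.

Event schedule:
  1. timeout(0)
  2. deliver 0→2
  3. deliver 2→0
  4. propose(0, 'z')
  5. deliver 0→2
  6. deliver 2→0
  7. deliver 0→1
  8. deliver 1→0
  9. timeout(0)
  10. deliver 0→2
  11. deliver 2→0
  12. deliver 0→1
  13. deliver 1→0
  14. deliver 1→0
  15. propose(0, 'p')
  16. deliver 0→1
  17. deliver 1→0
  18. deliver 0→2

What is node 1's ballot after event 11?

3

[1] timeout(0) → N0(cand b3 [-])
[2] deliver 0→2 → N2(foll b3 [-])
[3] deliver 2→0 → N0(lead b3 [-])
[4] propose(0,'z') → ∅
[5] deliver 0→2 → N2(foll b3 [z])
[6] deliver 2→0 → N0(lead b3 [z])
[7] deliver 0→1 → N1(foll b3 [-])
[8] deliver 1→0 → ∅
[9] timeout(0) → N0(cand b6 [z])
[10] deliver 0→2 → N2(foll b6 [z])
[11] deliver 2→0 → N0(lead b6 [z])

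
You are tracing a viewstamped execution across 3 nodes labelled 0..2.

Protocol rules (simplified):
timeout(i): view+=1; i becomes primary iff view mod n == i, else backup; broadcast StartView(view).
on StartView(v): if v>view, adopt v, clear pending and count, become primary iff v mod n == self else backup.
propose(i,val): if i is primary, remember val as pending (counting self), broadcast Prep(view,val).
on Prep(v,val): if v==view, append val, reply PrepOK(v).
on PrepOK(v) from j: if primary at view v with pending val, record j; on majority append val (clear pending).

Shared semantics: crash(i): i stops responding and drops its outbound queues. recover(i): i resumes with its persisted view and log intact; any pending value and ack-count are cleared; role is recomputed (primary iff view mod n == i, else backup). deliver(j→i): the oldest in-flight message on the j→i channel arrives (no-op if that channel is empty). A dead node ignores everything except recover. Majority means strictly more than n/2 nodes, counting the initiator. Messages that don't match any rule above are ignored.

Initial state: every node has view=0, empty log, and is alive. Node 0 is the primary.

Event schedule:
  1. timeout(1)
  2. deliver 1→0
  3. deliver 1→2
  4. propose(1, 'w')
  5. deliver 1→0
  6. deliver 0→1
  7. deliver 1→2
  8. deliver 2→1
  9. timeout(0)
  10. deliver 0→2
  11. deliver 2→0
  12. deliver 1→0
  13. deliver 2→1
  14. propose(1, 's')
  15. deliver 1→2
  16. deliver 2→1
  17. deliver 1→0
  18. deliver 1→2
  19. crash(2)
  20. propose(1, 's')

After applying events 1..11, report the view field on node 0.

1. timeout(1):  <1:prim v1 ->
2. deliver 1→0:  <0:back v1 ->
3. deliver 1→2:  <2:back v1 ->
4. propose(1,'w'):  nop
5. deliver 1→0:  <0:back v1 w>
6. deliver 0→1:  <1:prim v1 w>
7. deliver 1→2:  <2:back v1 w>
8. deliver 2→1:  nop
9. timeout(0):  <0:back v2 w>
10. deliver 0→2:  <2:prim v2 w>
11. deliver 2→0:  nop

2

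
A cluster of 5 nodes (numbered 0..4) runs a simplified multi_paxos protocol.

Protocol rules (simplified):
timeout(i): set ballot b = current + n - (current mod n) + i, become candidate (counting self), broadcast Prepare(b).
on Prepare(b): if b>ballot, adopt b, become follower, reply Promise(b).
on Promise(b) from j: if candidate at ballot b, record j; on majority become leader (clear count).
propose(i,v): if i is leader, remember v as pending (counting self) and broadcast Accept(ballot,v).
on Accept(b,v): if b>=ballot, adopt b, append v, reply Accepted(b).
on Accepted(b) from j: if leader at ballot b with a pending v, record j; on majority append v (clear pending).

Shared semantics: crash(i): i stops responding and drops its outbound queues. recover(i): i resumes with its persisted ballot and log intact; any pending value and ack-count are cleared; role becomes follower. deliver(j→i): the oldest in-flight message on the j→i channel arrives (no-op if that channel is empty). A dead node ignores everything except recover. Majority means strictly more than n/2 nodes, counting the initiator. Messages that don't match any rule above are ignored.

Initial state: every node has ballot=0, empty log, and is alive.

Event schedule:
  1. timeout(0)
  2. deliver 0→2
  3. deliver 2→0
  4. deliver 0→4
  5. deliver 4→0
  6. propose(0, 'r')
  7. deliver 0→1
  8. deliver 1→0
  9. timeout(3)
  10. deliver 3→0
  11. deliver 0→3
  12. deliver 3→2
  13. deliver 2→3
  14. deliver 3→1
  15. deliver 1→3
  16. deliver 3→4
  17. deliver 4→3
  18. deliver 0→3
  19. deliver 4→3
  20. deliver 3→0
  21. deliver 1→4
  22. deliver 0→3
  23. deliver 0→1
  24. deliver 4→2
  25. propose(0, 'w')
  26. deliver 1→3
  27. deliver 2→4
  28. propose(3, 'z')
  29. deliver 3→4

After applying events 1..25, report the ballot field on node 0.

8

after 1 — timeout(0): n0:cand/b5/[-]
after 2 — deliver 0→2: n2:foll/b5/[-]
after 3 — deliver 2→0: ·
after 4 — deliver 0→4: n4:foll/b5/[-]
after 5 — deliver 4→0: n0:lead/b5/[-]
after 6 — propose(0,'r'): ·
after 7 — deliver 0→1: n1:foll/b5/[-]
after 8 — deliver 1→0: ·
after 9 — timeout(3): n3:cand/b8/[-]
after 10 — deliver 3→0: n0:foll/b8/[-]
after 11 — deliver 0→3: ·
after 12 — deliver 3→2: n2:foll/b8/[-]
after 13 — deliver 2→3: ·
after 14 — deliver 3→1: n1:foll/b8/[-]
after 15 — deliver 1→3: n3:lead/b8/[-]
after 16 — deliver 3→4: n4:foll/b8/[-]
after 17 — deliver 4→3: ·
after 18 — deliver 0→3: ·
after 19 — deliver 4→3: ·
after 20 — deliver 3→0: ·
after 21 — deliver 1→4: ·
after 22 — deliver 0→3: ·
after 23 — deliver 0→1: ·
after 24 — deliver 4→2: ·
after 25 — propose(0,'w'): ·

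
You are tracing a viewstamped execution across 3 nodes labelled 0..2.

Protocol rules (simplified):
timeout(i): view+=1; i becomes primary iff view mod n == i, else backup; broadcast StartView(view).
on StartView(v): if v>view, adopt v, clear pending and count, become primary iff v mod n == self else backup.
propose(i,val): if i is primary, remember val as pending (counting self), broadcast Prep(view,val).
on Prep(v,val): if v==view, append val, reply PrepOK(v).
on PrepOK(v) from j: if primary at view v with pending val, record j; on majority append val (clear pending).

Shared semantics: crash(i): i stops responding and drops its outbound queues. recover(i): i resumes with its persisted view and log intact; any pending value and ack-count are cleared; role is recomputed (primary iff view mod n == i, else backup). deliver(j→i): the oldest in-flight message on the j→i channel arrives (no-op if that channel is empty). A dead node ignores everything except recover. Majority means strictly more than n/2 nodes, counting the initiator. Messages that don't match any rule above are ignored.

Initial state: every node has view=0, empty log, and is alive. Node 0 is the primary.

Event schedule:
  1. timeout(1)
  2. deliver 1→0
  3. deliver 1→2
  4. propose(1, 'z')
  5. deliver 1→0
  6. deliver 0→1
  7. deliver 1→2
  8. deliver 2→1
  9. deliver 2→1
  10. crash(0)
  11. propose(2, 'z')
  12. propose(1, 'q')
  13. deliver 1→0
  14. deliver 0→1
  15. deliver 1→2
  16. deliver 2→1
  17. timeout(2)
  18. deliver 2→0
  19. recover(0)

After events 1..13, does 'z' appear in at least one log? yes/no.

[1] timeout(1) → N1(prim v1 [-])
[2] deliver 1→0 → N0(back v1 [-])
[3] deliver 1→2 → N2(back v1 [-])
[4] propose(1,'z') → ∅
[5] deliver 1→0 → N0(back v1 [z])
[6] deliver 0→1 → N1(prim v1 [z])
[7] deliver 1→2 → N2(back v1 [z])
[8] deliver 2→1 → ∅
[9] deliver 2→1 → ∅
[10] crash(0) → N0(✗back v1 [z])
[11] propose(2,'z') → ∅
[12] propose(1,'q') → ∅
[13] deliver 1→0 → ∅

yes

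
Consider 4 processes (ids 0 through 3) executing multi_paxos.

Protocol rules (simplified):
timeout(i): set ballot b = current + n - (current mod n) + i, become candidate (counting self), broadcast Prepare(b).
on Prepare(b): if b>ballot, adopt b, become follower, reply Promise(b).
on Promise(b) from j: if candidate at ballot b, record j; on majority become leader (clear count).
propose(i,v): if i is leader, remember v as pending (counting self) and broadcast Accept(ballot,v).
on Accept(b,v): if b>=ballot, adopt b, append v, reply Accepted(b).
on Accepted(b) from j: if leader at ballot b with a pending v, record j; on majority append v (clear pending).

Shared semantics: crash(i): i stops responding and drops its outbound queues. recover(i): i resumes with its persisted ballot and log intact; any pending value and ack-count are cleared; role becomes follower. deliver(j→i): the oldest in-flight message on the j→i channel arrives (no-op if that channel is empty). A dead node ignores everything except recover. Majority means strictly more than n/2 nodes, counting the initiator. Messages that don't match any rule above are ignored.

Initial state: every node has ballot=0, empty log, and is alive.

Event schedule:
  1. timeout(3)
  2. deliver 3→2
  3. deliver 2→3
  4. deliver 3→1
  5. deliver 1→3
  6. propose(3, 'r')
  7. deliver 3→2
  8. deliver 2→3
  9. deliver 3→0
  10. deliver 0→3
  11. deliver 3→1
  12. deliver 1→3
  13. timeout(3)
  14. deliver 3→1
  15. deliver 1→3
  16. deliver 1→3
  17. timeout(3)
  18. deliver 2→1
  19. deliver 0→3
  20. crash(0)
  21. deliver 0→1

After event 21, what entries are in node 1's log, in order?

r

e1 timeout(3): 3[cand,b=7,-]
e2 deliver 3→2: 2[foll,b=7,-]
e3 deliver 2→3: ·
e4 deliver 3→1: 1[foll,b=7,-]
e5 deliver 1→3: 3[lead,b=7,-]
e6 propose(3,'r'): ·
e7 deliver 3→2: 2[foll,b=7,r]
e8 deliver 2→3: ·
e9 deliver 3→0: 0[foll,b=7,-]
e10 deliver 0→3: ·
e11 deliver 3→1: 1[foll,b=7,r]
e12 deliver 1→3: 3[lead,b=7,r]
e13 timeout(3): 3[cand,b=11,r]
e14 deliver 3→1: 1[foll,b=11,r]
e15 deliver 1→3: ·
e16 deliver 1→3: ·
e17 timeout(3): 3[cand,b=15,r]
e18 deliver 2→1: ·
e19 deliver 0→3: ·
e20 crash(0): 0[✗foll,b=7,-]
e21 deliver 0→1: ·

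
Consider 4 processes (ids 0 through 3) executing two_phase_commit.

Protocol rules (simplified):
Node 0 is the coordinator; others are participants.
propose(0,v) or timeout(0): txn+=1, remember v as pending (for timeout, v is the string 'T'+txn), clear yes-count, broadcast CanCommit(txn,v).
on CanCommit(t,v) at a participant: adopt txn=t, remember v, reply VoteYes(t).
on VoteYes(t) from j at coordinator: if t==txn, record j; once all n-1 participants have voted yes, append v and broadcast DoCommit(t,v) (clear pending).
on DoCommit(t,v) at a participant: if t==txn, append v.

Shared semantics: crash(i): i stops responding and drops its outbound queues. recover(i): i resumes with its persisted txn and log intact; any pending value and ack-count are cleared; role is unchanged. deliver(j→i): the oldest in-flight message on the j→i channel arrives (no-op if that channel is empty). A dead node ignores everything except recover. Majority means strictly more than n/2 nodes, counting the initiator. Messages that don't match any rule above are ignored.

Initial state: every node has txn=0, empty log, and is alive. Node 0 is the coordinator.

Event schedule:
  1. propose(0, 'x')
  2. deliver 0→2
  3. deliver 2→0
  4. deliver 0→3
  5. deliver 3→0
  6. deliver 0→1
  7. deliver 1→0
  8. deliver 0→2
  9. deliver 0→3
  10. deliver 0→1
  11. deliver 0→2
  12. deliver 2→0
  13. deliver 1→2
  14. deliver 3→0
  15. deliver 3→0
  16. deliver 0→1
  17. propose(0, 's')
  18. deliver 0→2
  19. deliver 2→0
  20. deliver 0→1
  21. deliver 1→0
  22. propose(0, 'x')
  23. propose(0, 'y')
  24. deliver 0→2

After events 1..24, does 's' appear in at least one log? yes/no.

after 1 — propose(0,'x'): n0:coor/t1/[-]
after 2 — deliver 0→2: n2:part/t1/[-]
after 3 — deliver 2→0: ·
after 4 — deliver 0→3: n3:part/t1/[-]
after 5 — deliver 3→0: ·
after 6 — deliver 0→1: n1:part/t1/[-]
after 7 — deliver 1→0: n0:coor/t1/[x]
after 8 — deliver 0→2: n2:part/t1/[x]
after 9 — deliver 0→3: n3:part/t1/[x]
after 10 — deliver 0→1: n1:part/t1/[x]
after 11 — deliver 0→2: ·
after 12 — deliver 2→0: ·
after 13 — deliver 1→2: ·
after 14 — deliver 3→0: ·
after 15 — deliver 3→0: ·
after 16 — deliver 0→1: ·
after 17 — propose(0,'s'): n0:coor/t2/[x]
after 18 — deliver 0→2: n2:part/t2/[x]
after 19 — deliver 2→0: ·
after 20 — deliver 0→1: n1:part/t2/[x]
after 21 — deliver 1→0: ·
after 22 — propose(0,'x'): n0:coor/t3/[x]
after 23 — propose(0,'y'): n0:coor/t4/[x]
after 24 — deliver 0→2: n2:part/t3/[x]

no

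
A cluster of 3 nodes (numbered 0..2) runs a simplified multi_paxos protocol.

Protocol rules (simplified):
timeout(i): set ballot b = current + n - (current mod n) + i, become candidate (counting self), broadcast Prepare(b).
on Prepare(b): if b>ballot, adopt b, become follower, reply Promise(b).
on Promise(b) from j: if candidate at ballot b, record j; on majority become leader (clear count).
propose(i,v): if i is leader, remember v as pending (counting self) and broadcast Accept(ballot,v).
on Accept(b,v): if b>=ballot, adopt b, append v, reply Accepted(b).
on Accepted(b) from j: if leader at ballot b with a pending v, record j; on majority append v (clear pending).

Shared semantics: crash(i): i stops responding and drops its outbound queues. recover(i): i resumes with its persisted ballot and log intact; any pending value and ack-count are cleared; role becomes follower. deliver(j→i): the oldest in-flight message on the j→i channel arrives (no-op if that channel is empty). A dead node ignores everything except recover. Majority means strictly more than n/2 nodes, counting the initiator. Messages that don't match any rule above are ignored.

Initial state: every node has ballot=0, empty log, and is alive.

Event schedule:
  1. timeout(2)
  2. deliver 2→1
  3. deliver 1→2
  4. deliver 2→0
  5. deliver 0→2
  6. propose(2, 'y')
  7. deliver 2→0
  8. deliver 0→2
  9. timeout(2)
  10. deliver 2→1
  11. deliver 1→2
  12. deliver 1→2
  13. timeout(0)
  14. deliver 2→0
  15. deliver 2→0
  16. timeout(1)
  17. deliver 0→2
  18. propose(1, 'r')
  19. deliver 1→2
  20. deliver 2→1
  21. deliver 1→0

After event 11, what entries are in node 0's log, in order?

[1] timeout(2) → N2(cand b5 [-])
[2] deliver 2→1 → N1(foll b5 [-])
[3] deliver 1→2 → N2(lead b5 [-])
[4] deliver 2→0 → N0(foll b5 [-])
[5] deliver 0→2 → ∅
[6] propose(2,'y') → ∅
[7] deliver 2→0 → N0(foll b5 [y])
[8] deliver 0→2 → N2(lead b5 [y])
[9] timeout(2) → N2(cand b8 [y])
[10] deliver 2→1 → N1(foll b5 [y])
[11] deliver 1→2 → ∅

y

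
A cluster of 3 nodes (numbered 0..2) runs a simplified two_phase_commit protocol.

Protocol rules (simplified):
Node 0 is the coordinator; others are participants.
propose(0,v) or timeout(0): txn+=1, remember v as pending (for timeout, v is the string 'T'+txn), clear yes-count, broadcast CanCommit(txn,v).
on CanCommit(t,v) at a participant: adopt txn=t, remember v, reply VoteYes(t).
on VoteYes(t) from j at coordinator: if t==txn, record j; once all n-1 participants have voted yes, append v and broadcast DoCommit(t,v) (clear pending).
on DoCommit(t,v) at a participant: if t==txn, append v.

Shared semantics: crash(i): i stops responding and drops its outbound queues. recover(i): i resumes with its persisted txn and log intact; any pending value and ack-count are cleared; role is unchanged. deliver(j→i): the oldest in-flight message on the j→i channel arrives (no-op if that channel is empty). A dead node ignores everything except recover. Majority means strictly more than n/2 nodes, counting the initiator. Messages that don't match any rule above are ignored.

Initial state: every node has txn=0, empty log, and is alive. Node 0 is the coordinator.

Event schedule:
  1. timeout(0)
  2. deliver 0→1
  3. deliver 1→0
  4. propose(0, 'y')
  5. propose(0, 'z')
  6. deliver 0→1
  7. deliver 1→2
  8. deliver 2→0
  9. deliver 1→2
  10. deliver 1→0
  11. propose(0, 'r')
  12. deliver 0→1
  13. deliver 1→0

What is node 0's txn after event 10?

3

[1] timeout(0) → N0(coor t1 [-])
[2] deliver 0→1 → N1(part t1 [-])
[3] deliver 1→0 → ∅
[4] propose(0,'y') → N0(coor t2 [-])
[5] propose(0,'z') → N0(coor t3 [-])
[6] deliver 0→1 → N1(part t2 [-])
[7] deliver 1→2 → ∅
[8] deliver 2→0 → ∅
[9] deliver 1→2 → ∅
[10] deliver 1→0 → ∅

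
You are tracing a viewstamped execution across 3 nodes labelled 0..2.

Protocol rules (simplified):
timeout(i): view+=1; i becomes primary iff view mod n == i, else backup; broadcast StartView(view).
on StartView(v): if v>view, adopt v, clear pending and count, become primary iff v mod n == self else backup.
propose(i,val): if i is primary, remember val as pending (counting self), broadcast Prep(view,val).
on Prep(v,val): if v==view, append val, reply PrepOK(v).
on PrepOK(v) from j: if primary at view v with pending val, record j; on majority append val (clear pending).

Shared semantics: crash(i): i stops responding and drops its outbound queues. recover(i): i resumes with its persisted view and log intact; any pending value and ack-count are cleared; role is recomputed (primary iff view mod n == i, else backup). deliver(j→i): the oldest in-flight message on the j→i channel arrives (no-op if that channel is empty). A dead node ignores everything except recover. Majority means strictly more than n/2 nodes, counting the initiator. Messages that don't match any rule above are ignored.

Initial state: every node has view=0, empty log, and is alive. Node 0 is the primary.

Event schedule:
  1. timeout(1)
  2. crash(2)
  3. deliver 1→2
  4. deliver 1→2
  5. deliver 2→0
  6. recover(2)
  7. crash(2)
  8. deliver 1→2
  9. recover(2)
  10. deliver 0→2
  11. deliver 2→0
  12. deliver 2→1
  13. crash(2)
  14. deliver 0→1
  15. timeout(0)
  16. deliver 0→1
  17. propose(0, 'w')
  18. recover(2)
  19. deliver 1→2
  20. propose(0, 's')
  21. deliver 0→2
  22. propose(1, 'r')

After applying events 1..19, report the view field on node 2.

1

e1 timeout(1): 1[prim,v=1,-]
e2 crash(2): 2[✗back,v=0,-]
e3 deliver 1→2: ·
e4 deliver 1→2: ·
e5 deliver 2→0: ·
e6 recover(2): 2[back,v=0,-]
e7 crash(2): 2[✗back,v=0,-]
e8 deliver 1→2: ·
e9 recover(2): 2[back,v=0,-]
e10 deliver 0→2: ·
e11 deliver 2→0: ·
e12 deliver 2→1: ·
e13 crash(2): 2[✗back,v=0,-]
e14 deliver 0→1: ·
e15 timeout(0): 0[back,v=1,-]
e16 deliver 0→1: ·
e17 propose(0,'w'): ·
e18 recover(2): 2[back,v=0,-]
e19 deliver 1→2: 2[back,v=1,-]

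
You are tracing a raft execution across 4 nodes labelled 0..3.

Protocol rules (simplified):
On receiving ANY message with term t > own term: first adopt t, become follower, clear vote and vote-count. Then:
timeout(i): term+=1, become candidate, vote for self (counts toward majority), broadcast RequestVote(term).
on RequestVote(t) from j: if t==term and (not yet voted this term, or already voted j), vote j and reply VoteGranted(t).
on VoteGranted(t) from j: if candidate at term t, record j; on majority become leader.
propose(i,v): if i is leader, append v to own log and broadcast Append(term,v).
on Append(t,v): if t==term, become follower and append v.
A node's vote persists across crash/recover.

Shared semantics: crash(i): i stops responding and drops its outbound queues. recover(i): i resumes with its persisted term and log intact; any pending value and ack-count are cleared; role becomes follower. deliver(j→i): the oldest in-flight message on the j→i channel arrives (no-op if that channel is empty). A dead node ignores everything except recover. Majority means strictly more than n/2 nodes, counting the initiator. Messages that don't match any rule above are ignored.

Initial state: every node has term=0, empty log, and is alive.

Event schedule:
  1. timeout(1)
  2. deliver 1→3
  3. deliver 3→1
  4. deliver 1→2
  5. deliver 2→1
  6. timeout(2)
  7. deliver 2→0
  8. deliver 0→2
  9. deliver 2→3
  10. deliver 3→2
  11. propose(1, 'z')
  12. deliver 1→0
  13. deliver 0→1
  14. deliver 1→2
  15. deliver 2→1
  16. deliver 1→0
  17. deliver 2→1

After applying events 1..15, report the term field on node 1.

2

[1] timeout(1) → N1(cand t1 [-])
[2] deliver 1→3 → N3(foll t1 [-])
[3] deliver 3→1 → ∅
[4] deliver 1→2 → N2(foll t1 [-])
[5] deliver 2→1 → N1(lead t1 [-])
[6] timeout(2) → N2(cand t2 [-])
[7] deliver 2→0 → N0(foll t2 [-])
[8] deliver 0→2 → ∅
[9] deliver 2→3 → N3(foll t2 [-])
[10] deliver 3→2 → N2(lead t2 [-])
[11] propose(1,'z') → N1(lead t1 [z])
[12] deliver 1→0 → ∅
[13] deliver 0→1 → ∅
[14] deliver 1→2 → ∅
[15] deliver 2→1 → N1(foll t2 [z])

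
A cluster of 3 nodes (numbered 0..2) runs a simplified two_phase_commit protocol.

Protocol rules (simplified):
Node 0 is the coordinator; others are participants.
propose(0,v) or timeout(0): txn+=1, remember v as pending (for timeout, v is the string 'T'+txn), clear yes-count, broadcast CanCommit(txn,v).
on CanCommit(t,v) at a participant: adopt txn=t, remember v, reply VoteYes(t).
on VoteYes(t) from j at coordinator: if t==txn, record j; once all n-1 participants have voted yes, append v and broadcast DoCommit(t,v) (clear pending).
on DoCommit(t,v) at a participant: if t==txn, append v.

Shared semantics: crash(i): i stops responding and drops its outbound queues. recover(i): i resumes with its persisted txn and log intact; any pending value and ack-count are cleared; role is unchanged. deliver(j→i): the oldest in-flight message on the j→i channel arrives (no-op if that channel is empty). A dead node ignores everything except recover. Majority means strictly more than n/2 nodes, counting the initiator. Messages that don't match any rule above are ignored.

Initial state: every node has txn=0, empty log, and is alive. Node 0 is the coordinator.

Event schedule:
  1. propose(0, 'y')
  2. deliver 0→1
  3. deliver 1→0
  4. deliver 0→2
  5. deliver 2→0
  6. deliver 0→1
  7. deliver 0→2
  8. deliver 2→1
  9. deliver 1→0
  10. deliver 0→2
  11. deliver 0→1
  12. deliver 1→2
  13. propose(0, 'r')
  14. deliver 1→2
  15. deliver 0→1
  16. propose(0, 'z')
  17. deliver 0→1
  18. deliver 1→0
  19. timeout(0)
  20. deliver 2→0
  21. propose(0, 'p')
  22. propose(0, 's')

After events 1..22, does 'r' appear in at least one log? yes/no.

e1 propose(0,'y'): 0[coor,t=1,-]
e2 deliver 0→1: 1[part,t=1,-]
e3 deliver 1→0: ·
e4 deliver 0→2: 2[part,t=1,-]
e5 deliver 2→0: 0[coor,t=1,y]
e6 deliver 0→1: 1[part,t=1,y]
e7 deliver 0→2: 2[part,t=1,y]
e8 deliver 2→1: ·
e9 deliver 1→0: ·
e10 deliver 0→2: ·
e11 deliver 0→1: ·
e12 deliver 1→2: ·
e13 propose(0,'r'): 0[coor,t=2,y]
e14 deliver 1→2: ·
e15 deliver 0→1: 1[part,t=2,y]
e16 propose(0,'z'): 0[coor,t=3,y]
e17 deliver 0→1: 1[part,t=3,y]
e18 deliver 1→0: ·
e19 timeout(0): 0[coor,t=4,y]
e20 deliver 2→0: ·
e21 propose(0,'p'): 0[coor,t=5,y]
e22 propose(0,'s'): 0[coor,t=6,y]

no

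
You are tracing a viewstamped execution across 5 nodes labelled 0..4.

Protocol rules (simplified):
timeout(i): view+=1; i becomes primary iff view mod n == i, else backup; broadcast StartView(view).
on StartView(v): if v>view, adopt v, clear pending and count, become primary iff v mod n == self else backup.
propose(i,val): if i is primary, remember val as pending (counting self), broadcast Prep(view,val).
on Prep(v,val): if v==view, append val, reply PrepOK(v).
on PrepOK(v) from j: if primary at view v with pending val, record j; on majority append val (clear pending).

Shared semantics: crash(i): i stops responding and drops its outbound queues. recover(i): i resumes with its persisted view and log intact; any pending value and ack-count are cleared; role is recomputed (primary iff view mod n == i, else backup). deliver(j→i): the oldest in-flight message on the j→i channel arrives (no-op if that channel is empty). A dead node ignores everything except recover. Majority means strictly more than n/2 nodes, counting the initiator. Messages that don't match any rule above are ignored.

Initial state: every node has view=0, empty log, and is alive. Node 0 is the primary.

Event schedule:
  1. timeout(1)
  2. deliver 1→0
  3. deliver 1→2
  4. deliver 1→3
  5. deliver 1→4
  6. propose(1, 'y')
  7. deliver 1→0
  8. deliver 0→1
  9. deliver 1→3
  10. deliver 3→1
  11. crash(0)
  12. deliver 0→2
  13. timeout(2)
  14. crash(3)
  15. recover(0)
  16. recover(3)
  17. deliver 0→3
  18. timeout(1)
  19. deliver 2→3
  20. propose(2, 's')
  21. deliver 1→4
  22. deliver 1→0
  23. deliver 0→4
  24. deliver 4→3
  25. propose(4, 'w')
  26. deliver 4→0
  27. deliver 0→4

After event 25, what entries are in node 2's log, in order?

1. timeout(1):  <1:prim v1 ->
2. deliver 1→0:  <0:back v1 ->
3. deliver 1→2:  <2:back v1 ->
4. deliver 1→3:  <3:back v1 ->
5. deliver 1→4:  <4:back v1 ->
6. propose(1,'y'):  nop
7. deliver 1→0:  <0:back v1 y>
8. deliver 0→1:  nop
9. deliver 1→3:  <3:back v1 y>
10. deliver 3→1:  <1:prim v1 y>
11. crash(0):  <0:✗back v1 y>
12. deliver 0→2:  nop
13. timeout(2):  <2:prim v2 ->
14. crash(3):  <3:✗back v1 y>
15. recover(0):  <0:back v1 y>
16. recover(3):  <3:back v1 y>
17. deliver 0→3:  nop
18. timeout(1):  <1:back v2 y>
19. deliver 2→3:  <3:back v2 y>
20. propose(2,'s'):  nop
21. deliver 1→4:  <4:back v1 y>
22. deliver 1→0:  <0:back v2 y>
23. deliver 0→4:  nop
24. deliver 4→3:  nop
25. propose(4,'w'):  nop

empty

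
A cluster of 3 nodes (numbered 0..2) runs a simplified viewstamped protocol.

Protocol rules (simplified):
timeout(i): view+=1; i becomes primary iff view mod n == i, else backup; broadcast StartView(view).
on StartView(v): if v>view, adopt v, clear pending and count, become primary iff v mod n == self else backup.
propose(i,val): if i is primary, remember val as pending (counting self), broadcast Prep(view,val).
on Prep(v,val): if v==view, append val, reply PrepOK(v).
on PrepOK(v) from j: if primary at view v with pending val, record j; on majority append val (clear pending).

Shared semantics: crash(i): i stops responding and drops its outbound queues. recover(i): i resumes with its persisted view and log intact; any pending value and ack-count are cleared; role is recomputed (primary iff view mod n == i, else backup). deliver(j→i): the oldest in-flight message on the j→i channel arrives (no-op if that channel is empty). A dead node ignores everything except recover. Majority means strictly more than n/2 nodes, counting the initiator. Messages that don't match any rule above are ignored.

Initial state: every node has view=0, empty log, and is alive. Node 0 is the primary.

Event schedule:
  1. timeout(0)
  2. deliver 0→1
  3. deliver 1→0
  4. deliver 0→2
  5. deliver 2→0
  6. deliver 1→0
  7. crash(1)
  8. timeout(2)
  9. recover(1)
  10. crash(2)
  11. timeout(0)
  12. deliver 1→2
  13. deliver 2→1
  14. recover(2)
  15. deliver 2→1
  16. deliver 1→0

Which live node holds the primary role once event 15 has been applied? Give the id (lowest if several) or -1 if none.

1

after 1 — timeout(0): n0:back/v1/[-]
after 2 — deliver 0→1: n1:prim/v1/[-]
after 3 — deliver 1→0: ·
after 4 — deliver 0→2: n2:back/v1/[-]
after 5 — deliver 2→0: ·
after 6 — deliver 1→0: ·
after 7 — crash(1): n1:✗prim/v1/[-]
after 8 — timeout(2): n2:prim/v2/[-]
after 9 — recover(1): n1:prim/v1/[-]
after 10 — crash(2): n2:✗prim/v2/[-]
after 11 — timeout(0): n0:back/v2/[-]
after 12 — deliver 1→2: ·
after 13 — deliver 2→1: ·
after 14 — recover(2): n2:prim/v2/[-]
after 15 — deliver 2→1: ·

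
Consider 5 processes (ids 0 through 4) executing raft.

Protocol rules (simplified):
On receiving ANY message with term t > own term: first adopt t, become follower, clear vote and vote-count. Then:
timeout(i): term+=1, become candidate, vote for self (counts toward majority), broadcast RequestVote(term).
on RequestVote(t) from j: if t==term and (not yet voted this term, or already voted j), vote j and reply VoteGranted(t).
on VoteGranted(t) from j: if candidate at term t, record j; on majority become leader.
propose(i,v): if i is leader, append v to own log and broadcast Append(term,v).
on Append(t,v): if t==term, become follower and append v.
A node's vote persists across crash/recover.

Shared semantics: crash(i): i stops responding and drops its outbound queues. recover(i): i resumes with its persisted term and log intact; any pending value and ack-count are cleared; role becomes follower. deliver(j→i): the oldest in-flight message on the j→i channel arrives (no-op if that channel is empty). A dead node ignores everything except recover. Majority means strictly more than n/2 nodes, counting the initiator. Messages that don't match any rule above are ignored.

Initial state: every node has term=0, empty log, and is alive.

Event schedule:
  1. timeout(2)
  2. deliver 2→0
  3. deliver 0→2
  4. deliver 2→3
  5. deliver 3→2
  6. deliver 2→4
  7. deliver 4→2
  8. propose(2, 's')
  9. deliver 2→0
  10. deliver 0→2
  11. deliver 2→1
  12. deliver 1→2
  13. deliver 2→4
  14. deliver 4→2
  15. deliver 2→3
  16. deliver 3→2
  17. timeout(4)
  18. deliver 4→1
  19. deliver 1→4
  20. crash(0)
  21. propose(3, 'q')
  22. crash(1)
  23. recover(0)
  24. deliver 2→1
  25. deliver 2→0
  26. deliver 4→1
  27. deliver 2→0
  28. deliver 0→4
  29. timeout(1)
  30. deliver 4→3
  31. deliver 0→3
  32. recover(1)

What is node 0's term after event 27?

step 1 timeout(2): 2={cand,t=1,log=-}
step 2 deliver 2→0: 0={foll,t=1,log=-}
step 3 deliver 0→2: —
step 4 deliver 2→3: 3={foll,t=1,log=-}
step 5 deliver 3→2: 2={lead,t=1,log=-}
step 6 deliver 2→4: 4={foll,t=1,log=-}
step 7 deliver 4→2: —
step 8 propose(2,'s'): 2={lead,t=1,log=s}
step 9 deliver 2→0: 0={foll,t=1,log=s}
step 10 deliver 0→2: —
step 11 deliver 2→1: 1={foll,t=1,log=-}
step 12 deliver 1→2: —
step 13 deliver 2→4: 4={foll,t=1,log=s}
step 14 deliver 4→2: —
step 15 deliver 2→3: 3={foll,t=1,log=s}
step 16 deliver 3→2: —
step 17 timeout(4): 4={cand,t=2,log=s}
step 18 deliver 4→1: 1={foll,t=2,log=-}
step 19 deliver 1→4: —
step 20 crash(0): 0={✗foll,t=1,log=s}
step 21 propose(3,'q'): —
step 22 crash(1): 1={✗foll,t=2,log=-}
step 23 recover(0): 0={foll,t=1,log=s}
step 24 deliver 2→1: —
step 25 deliver 2→0: —
step 26 deliver 4→1: —
step 27 deliver 2→0: —

1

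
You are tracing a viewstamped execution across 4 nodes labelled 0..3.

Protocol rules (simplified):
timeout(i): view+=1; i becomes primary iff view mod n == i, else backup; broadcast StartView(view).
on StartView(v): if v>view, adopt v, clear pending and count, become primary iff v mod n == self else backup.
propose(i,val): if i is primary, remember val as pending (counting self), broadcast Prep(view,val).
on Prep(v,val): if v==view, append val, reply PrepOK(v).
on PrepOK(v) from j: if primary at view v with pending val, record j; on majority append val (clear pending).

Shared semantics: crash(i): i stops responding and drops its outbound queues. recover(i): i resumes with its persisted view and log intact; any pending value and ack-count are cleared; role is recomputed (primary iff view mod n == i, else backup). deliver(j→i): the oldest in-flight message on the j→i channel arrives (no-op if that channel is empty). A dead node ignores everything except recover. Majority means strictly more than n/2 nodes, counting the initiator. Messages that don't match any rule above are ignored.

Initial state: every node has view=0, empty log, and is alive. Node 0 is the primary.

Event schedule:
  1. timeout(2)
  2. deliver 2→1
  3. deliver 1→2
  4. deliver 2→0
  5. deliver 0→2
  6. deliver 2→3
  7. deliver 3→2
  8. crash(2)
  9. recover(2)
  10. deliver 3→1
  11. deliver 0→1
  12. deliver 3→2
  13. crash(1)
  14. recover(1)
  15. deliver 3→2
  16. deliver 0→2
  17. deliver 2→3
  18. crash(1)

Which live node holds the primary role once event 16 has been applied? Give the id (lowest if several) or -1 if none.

1

step 1 timeout(2): 2={back,v=1,log=-}
step 2 deliver 2→1: 1={prim,v=1,log=-}
step 3 deliver 1→2: —
step 4 deliver 2→0: 0={back,v=1,log=-}
step 5 deliver 0→2: —
step 6 deliver 2→3: 3={back,v=1,log=-}
step 7 deliver 3→2: —
step 8 crash(2): 2={✗back,v=1,log=-}
step 9 recover(2): 2={back,v=1,log=-}
step 10 deliver 3→1: —
step 11 deliver 0→1: —
step 12 deliver 3→2: —
step 13 crash(1): 1={✗prim,v=1,log=-}
step 14 recover(1): 1={prim,v=1,log=-}
step 15 deliver 3→2: —
step 16 deliver 0→2: —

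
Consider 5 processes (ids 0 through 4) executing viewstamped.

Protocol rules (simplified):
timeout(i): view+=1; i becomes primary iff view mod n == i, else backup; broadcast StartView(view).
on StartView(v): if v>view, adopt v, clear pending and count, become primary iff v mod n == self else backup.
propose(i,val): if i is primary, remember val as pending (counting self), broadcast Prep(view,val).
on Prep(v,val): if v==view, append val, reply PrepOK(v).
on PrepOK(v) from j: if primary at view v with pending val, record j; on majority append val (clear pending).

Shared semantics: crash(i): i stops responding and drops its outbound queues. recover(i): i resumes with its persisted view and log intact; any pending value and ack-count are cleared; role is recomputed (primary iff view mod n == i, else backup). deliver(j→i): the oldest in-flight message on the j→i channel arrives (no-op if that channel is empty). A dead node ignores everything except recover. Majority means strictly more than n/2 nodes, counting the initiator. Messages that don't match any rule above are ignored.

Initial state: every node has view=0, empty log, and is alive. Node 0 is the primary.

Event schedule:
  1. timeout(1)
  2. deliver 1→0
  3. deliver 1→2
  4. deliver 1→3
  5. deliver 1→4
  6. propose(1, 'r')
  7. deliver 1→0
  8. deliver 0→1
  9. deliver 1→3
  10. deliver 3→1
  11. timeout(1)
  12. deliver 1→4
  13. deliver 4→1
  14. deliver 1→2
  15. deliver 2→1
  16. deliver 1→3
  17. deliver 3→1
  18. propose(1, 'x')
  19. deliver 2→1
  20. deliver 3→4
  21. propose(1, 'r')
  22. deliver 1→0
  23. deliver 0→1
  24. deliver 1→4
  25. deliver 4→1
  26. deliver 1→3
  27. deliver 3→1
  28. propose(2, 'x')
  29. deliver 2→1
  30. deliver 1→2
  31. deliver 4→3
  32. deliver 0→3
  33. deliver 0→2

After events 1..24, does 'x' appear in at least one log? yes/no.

no

e1 timeout(1): 1[prim,v=1,-]
e2 deliver 1→0: 0[back,v=1,-]
e3 deliver 1→2: 2[back,v=1,-]
e4 deliver 1→3: 3[back,v=1,-]
e5 deliver 1→4: 4[back,v=1,-]
e6 propose(1,'r'): ·
e7 deliver 1→0: 0[back,v=1,r]
e8 deliver 0→1: ·
e9 deliver 1→3: 3[back,v=1,r]
e10 deliver 3→1: 1[prim,v=1,r]
e11 timeout(1): 1[back,v=2,r]
e12 deliver 1→4: 4[back,v=1,r]
e13 deliver 4→1: ·
e14 deliver 1→2: 2[back,v=1,r]
e15 deliver 2→1: ·
e16 deliver 1→3: 3[back,v=2,r]
e17 deliver 3→1: ·
e18 propose(1,'x'): ·
e19 deliver 2→1: ·
e20 deliver 3→4: ·
e21 propose(1,'r'): ·
e22 deliver 1→0: 0[back,v=2,r]
e23 deliver 0→1: ·
e24 deliver 1→4: 4[back,v=2,r]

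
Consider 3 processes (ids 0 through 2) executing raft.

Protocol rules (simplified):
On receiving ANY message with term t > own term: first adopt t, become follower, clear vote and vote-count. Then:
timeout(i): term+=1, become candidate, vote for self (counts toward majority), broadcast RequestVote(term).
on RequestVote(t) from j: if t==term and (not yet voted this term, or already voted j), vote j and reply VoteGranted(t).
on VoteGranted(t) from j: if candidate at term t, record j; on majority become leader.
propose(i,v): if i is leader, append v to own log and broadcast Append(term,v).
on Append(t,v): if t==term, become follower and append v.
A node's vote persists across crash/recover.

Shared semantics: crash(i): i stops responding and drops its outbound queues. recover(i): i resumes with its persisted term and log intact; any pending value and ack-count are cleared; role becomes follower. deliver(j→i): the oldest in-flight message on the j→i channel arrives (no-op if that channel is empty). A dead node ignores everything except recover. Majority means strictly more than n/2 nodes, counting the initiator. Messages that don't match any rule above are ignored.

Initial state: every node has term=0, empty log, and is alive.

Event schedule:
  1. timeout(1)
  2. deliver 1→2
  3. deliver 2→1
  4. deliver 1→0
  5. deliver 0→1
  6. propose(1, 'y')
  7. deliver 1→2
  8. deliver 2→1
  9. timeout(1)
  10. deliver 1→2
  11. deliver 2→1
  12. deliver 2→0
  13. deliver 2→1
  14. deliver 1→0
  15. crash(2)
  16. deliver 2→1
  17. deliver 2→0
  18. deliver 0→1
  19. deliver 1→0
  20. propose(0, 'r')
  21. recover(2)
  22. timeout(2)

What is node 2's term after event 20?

step 1 timeout(1): 1={cand,t=1,log=-}
step 2 deliver 1→2: 2={foll,t=1,log=-}
step 3 deliver 2→1: 1={lead,t=1,log=-}
step 4 deliver 1→0: 0={foll,t=1,log=-}
step 5 deliver 0→1: —
step 6 propose(1,'y'): 1={lead,t=1,log=y}
step 7 deliver 1→2: 2={foll,t=1,log=y}
step 8 deliver 2→1: —
step 9 timeout(1): 1={cand,t=2,log=y}
step 10 deliver 1→2: 2={foll,t=2,log=y}
step 11 deliver 2→1: 1={lead,t=2,log=y}
step 12 deliver 2→0: —
step 13 deliver 2→1: —
step 14 deliver 1→0: 0={foll,t=1,log=y}
step 15 crash(2): 2={✗foll,t=2,log=y}
step 16 deliver 2→1: —
step 17 deliver 2→0: —
step 18 deliver 0→1: —
step 19 deliver 1→0: 0={foll,t=2,log=y}
step 20 propose(0,'r'): —

2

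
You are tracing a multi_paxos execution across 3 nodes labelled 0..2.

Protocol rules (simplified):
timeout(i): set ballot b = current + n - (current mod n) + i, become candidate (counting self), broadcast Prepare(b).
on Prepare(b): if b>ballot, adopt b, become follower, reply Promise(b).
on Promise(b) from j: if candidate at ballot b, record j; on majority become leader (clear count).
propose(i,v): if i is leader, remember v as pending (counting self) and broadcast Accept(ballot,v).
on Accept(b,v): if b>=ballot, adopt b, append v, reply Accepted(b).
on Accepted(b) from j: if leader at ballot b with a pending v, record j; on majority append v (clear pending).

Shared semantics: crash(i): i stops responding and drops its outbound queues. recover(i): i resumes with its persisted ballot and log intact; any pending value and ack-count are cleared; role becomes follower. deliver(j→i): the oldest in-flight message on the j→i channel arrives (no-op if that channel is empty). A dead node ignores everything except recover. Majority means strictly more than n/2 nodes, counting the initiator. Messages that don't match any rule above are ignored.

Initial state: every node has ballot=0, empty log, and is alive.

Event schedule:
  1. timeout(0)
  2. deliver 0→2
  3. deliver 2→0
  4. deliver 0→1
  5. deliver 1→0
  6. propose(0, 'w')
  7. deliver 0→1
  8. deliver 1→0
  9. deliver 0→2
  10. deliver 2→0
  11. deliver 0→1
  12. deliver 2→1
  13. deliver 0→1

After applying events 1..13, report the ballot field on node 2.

3

[1] timeout(0) → N0(cand b3 [-])
[2] deliver 0→2 → N2(foll b3 [-])
[3] deliver 2→0 → N0(lead b3 [-])
[4] deliver 0→1 → N1(foll b3 [-])
[5] deliver 1→0 → ∅
[6] propose(0,'w') → ∅
[7] deliver 0→1 → N1(foll b3 [w])
[8] deliver 1→0 → N0(lead b3 [w])
[9] deliver 0→2 → N2(foll b3 [w])
[10] deliver 2→0 → ∅
[11] deliver 0→1 → ∅
[12] deliver 2→1 → ∅
[13] deliver 0→1 → ∅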